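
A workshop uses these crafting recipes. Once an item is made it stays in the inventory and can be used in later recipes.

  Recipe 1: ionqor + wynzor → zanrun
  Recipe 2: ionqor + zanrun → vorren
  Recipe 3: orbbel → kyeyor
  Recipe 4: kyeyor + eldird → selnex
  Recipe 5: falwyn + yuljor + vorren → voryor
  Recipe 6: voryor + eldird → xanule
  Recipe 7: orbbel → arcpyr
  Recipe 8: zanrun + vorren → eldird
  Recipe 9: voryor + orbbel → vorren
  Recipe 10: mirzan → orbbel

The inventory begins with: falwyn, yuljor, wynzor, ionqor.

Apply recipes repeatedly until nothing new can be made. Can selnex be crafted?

No

selnex would need kyeyor and eldird (Recipe 4), but kyeyor is never obtained.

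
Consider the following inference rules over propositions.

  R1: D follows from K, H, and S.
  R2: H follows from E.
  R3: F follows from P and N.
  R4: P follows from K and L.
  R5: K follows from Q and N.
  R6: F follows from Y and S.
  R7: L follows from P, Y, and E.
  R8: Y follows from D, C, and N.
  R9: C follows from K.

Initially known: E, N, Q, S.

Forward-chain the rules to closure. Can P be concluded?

P would need K and L (R4), but L is never established.

No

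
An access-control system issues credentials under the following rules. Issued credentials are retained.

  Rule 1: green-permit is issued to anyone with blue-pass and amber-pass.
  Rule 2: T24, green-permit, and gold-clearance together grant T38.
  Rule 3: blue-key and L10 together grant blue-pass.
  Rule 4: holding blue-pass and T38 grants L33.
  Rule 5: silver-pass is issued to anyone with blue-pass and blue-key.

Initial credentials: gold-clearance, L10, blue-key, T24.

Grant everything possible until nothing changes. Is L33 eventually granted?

L33 would need blue-pass and T38 (Rule 4), but T38 is never granted.

No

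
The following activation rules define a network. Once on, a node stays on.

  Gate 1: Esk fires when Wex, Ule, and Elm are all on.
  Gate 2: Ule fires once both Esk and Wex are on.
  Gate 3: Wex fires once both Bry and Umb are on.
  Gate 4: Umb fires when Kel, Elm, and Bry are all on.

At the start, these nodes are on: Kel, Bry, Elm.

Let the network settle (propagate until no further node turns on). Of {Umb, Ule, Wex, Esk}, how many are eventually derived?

2

Gate 4: Kel, Elm, and Bry on → Umb on.
Gate 3: Bry and Umb on → Wex on.
Umb: reached.
Ule would need Esk and Wex (Gate 2), but Esk never turns on.
Wex: reached.
Esk would need Wex, Ule, and Elm (Gate 1), but Ule never turns on.
Reached: Umb and Wex — 2 of the 4.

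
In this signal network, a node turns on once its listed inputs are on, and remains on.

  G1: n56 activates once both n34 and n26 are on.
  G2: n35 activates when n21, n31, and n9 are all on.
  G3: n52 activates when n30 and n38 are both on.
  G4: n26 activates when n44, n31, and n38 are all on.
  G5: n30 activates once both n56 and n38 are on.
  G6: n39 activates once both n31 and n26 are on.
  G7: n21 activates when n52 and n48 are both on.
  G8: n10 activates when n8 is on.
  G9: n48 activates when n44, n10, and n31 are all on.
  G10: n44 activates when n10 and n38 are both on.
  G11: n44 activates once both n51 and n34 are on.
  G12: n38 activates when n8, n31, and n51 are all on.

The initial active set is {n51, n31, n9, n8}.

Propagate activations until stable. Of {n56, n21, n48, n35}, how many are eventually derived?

1

G12: n8, n31, and n51 on → n38 on.
n8 is on, so n10 activates (G8).
G10: n10 and n38 on → n44 on.
G9: n44, n10, and n31 on → n48 on.
n56 would need n34 and n26 (G1), but n34 never turns on.
n21 would need n52 and n48 (G7), but n52 never turns on.
n48: reached.
n35 would need n21, n31, and n9 (G2), but n21 never turns on.
Reached: n48 — 1 of the 4.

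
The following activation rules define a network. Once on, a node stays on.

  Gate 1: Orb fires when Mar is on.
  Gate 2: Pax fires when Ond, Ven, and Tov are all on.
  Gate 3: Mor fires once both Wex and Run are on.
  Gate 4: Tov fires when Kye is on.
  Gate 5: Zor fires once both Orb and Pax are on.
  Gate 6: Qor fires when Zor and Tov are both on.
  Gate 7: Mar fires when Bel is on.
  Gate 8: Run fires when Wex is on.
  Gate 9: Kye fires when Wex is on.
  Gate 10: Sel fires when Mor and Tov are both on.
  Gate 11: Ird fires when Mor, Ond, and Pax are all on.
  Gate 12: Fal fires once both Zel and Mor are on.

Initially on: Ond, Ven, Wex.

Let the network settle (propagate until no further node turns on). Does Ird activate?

Gate 9: Wex on → Kye on.
Wex is on, so Run fires (Gate 8).
Wex and Run are on, so Mor fires (Gate 3).
Kye is on, so Tov fires (Gate 4).
Ond, Ven, and Tov are on, so Pax fires (Gate 2).
Gate 11: Mor, Ond, and Pax on → Ird on.

Yes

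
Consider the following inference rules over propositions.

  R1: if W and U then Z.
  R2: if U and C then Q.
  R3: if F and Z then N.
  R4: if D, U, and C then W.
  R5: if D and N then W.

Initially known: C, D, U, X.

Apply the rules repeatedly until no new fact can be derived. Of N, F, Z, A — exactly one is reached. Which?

D, U, and C hold, so W follows (R4).
From W and U, R1 gives Z.
No rule produces A, and it is not given. No rule produces F, and it is not given. N would need F and Z (R3), but F is never established.

Z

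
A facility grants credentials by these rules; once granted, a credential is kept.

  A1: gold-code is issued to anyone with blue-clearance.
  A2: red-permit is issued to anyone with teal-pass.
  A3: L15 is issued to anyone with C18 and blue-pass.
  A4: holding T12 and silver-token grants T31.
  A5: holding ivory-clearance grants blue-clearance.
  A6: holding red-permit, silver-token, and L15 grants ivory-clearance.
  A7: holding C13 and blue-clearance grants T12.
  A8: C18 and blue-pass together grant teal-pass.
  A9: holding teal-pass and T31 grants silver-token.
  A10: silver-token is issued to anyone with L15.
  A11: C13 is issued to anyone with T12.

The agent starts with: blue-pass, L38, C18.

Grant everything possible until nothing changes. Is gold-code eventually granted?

Yes

Holding C18 and blue-pass grants teal-pass (A8).
Holding C18 and blue-pass grants L15 (A3).
Holding L15 grants silver-token (A10).
Holding teal-pass grants red-permit (A2).
Holding red-permit, silver-token, and L15 grants ivory-clearance (A6).
Holding ivory-clearance grants blue-clearance (A5).
Holding blue-clearance grants gold-code (A1).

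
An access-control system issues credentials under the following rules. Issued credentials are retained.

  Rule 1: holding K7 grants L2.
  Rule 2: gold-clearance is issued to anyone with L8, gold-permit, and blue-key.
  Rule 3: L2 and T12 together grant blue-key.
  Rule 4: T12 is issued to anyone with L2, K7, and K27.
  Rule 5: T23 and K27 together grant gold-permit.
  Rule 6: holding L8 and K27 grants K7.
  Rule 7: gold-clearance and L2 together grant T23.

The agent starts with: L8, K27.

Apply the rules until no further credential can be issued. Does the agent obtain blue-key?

Holding L8 and K27 grants K7 (Rule 6).
Holding K7 grants L2 (Rule 1).
Holding L2, K7, and K27 grants T12 (Rule 4).
Holding L2 and T12 grants blue-key (Rule 3).

Yes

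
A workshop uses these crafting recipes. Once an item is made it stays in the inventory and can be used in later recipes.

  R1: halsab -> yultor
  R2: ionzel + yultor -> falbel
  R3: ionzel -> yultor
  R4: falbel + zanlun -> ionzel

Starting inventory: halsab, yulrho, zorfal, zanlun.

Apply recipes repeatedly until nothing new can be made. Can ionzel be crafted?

No

ionzel would need falbel and zanlun (R4), but falbel is never obtained.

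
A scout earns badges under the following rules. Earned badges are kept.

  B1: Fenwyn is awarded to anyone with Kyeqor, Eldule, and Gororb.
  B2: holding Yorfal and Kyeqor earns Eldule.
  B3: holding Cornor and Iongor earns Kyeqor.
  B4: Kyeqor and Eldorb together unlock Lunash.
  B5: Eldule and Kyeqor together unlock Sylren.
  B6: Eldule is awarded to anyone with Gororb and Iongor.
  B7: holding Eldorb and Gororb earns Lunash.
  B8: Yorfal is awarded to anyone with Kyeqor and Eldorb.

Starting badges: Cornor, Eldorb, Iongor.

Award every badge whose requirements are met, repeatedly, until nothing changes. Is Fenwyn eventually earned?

No

Fenwyn would need Kyeqor, Eldule, and Gororb (B1), but Gororb is never earned.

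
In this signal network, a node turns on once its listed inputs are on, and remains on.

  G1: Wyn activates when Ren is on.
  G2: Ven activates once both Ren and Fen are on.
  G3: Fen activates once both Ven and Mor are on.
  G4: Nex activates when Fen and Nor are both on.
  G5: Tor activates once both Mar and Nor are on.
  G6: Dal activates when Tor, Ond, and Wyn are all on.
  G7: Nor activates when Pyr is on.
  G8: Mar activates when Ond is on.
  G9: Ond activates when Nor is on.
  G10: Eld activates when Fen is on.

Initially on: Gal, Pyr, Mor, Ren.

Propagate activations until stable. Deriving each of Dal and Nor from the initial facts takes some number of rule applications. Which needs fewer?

Nor: G7: Pyr on → Nor on. [1 rule application]
Dal: G1: Ren on → Wyn on. G7: Pyr on → Nor on. Nor is on, so Ond activates (G9). G8: Ond on → Mar on. Mar and Nor are on, so Tor activates (G5). Tor, Ond, and Wyn are on, so Dal activates (G6). [6 rule applications]
Nor needs fewer.

Nor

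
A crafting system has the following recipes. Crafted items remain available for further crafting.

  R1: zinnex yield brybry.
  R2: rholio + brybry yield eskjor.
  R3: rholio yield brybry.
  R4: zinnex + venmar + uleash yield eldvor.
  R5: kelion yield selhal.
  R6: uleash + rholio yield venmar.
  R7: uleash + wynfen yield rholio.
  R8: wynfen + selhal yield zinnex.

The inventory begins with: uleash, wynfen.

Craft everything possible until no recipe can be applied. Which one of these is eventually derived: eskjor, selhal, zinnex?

Using R7, uleash and wynfen make rholio.
Using R3, rholio makes brybry.
rholio + brybry → eskjor (R2).
zinnex would need wynfen and selhal (R8), but selhal is never obtained. selhal would need kelion (R5), but kelion is never obtained.

eskjor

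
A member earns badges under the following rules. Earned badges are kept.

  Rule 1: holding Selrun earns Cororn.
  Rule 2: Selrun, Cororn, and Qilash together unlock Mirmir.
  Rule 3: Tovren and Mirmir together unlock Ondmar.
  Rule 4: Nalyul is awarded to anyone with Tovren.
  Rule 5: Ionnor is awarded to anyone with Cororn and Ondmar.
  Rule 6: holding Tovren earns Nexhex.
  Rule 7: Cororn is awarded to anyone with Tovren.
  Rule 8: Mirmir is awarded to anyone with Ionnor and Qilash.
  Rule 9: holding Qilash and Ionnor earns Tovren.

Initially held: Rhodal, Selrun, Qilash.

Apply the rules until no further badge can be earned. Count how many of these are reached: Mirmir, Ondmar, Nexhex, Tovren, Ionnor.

With Selrun, Cororn is earned (Rule 1).
With Selrun, Cororn, and Qilash, Mirmir is earned (Rule 2).
Mirmir: reached.
Ondmar would need Tovren and Mirmir (Rule 3), but Tovren is never earned.
Nexhex would need Tovren (Rule 6), but Tovren is never earned.
Tovren would need Qilash and Ionnor (Rule 9), but Ionnor is never earned.
Ionnor would need Cororn and Ondmar (Rule 5), but Ondmar is never earned.
Reached: Mirmir — 1 of the 5.

1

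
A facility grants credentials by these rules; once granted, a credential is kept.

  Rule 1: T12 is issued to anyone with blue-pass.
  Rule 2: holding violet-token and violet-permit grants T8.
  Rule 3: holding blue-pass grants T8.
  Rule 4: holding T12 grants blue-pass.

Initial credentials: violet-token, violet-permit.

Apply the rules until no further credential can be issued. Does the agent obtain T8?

Holding violet-token and violet-permit grants T8 (Rule 2).

Yes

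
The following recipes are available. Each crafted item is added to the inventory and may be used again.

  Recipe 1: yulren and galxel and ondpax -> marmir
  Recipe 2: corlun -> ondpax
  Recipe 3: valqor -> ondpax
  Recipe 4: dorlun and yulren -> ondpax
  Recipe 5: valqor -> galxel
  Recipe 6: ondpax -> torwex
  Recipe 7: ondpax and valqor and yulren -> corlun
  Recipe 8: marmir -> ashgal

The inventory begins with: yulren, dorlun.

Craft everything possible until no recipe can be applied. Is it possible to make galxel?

galxel would need valqor (Recipe 5), but valqor is never obtained.

No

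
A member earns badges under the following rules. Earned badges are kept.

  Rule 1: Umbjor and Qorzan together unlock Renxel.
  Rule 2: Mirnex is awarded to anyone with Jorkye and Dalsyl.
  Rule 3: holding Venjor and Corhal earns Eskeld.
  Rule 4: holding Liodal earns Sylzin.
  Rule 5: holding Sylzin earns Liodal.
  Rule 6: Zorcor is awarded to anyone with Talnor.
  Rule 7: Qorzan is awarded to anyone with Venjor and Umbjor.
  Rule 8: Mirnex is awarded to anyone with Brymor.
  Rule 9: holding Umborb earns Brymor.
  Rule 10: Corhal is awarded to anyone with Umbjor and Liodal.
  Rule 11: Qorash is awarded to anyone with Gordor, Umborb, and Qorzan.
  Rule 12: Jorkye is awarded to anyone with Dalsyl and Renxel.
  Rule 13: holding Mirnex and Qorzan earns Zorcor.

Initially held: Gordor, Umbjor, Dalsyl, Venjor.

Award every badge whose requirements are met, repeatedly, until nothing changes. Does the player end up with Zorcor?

Yes

With Venjor and Umbjor, Qorzan is earned (Rule 7).
With Umbjor and Qorzan, Renxel is earned (Rule 1).
With Dalsyl and Renxel, Jorkye is earned (Rule 12).
With Jorkye and Dalsyl, Mirnex is earned (Rule 2).
With Mirnex and Qorzan, Zorcor is earned (Rule 13).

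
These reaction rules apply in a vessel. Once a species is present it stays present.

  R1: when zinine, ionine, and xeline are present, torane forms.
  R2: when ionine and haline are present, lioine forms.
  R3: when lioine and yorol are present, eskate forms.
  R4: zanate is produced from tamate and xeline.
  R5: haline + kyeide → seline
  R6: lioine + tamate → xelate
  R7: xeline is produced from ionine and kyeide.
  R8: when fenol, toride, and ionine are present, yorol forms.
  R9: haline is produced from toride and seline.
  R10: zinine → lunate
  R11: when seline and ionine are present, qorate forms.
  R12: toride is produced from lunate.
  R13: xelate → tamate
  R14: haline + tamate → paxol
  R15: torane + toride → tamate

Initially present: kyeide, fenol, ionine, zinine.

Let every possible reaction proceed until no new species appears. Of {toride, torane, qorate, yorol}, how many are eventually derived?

3

ionine and kyeide present → xeline forms (R7).
zinine present → lunate forms (R10).
zinine, ionine, and xeline present → torane forms (R1).
lunate present → toride forms (R12).
fenol, toride, and ionine present → yorol forms (R8).
toride: reached.
torane: reached.
qorate would need seline and ionine (R11), but seline never forms.
yorol: reached.
Reached: toride, torane, and yorol — 3 of the 4.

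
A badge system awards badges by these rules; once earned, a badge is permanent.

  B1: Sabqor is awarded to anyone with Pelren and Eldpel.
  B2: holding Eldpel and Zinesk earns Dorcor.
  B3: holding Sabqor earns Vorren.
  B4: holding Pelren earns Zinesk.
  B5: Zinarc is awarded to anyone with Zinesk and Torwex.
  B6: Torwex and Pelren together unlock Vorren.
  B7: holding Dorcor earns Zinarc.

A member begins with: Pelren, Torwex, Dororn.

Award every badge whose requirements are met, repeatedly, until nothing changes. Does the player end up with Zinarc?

With Pelren, Zinesk is earned (B4).
With Zinesk and Torwex, Zinarc is earned (B5).

Yes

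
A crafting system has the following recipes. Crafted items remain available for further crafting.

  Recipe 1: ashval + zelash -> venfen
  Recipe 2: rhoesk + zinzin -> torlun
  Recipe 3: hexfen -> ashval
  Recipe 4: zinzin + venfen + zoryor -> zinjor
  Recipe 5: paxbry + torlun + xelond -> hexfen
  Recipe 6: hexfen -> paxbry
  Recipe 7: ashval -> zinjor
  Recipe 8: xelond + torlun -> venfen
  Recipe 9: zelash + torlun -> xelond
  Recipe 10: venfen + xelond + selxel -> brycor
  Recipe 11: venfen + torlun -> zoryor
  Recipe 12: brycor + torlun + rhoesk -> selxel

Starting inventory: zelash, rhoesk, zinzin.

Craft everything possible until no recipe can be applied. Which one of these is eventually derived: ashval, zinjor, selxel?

Using Recipe 2, rhoesk and zinzin make torlun.
zelash + torlun -> xelond (Recipe 9).
Using Recipe 8, xelond and torlun make venfen.
venfen + torlun -> zoryor (Recipe 11).
Using Recipe 4, zinzin, venfen, and zoryor make zinjor.
ashval would need hexfen (Recipe 3), but hexfen is never obtained. selxel would need brycor, torlun, and rhoesk (Recipe 12), but brycor is never obtained.

zinjor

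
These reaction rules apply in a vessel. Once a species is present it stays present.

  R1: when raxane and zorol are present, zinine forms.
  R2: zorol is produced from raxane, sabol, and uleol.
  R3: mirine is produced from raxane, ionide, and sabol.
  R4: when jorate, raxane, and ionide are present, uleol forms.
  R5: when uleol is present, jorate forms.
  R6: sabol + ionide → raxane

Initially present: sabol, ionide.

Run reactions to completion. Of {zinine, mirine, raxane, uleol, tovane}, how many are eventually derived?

sabol and ionide present → raxane forms (R6).
raxane, ionide, and sabol present → mirine forms (R3).
zinine would need raxane and zorol (R1), but zorol never forms.
mirine: reached.
raxane: reached.
uleol would need jorate, raxane, and ionide (R4), but jorate never forms.
No rule produces tovane, and it is not given.
Reached: mirine and raxane — 2 of the 5.

2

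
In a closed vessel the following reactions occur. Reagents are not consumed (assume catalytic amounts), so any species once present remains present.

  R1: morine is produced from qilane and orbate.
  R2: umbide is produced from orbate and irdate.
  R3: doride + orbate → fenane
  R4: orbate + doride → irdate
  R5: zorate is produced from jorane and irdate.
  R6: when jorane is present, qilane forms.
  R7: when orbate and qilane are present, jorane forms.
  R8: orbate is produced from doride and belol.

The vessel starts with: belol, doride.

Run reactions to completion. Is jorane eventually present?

jorane would need orbate and qilane (R7), but qilane never forms.

No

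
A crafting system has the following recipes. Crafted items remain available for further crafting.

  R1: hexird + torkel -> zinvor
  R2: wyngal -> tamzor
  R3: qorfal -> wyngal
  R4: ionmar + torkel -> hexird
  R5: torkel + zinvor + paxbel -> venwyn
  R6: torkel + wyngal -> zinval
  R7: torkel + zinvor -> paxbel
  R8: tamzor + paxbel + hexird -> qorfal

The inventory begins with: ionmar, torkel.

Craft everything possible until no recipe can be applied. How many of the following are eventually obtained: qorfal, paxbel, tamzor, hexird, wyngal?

2

ionmar + torkel -> hexird (R4).
hexird + torkel -> zinvor (R1).
Using R7, torkel and zinvor make paxbel.
qorfal would need tamzor, paxbel, and hexird (R8), but tamzor is never obtained.
paxbel: reached.
tamzor would need wyngal (R2), but wyngal is never obtained.
hexird: reached.
wyngal would need qorfal (R3), but qorfal is never obtained.
Reached: paxbel and hexird — 2 of the 5.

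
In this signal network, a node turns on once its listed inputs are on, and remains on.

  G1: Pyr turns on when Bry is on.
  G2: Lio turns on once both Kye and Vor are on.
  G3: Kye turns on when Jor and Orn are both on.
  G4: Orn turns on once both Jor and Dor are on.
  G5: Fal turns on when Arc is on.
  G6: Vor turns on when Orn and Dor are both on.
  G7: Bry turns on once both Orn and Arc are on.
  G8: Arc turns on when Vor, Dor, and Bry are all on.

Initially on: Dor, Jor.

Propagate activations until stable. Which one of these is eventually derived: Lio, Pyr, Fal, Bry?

Jor and Dor are on, so Orn turns on (G4).
G3: Jor and Orn on → Kye on.
Orn and Dor are on, so Vor turns on (G6).
Kye and Vor are on, so Lio turns on (G2).
Fal would need Arc (G5), but Arc never turns on. Pyr would need Bry (G1), but Bry never turns on. Bry would need Orn and Arc (G7), but Arc never turns on.

Lio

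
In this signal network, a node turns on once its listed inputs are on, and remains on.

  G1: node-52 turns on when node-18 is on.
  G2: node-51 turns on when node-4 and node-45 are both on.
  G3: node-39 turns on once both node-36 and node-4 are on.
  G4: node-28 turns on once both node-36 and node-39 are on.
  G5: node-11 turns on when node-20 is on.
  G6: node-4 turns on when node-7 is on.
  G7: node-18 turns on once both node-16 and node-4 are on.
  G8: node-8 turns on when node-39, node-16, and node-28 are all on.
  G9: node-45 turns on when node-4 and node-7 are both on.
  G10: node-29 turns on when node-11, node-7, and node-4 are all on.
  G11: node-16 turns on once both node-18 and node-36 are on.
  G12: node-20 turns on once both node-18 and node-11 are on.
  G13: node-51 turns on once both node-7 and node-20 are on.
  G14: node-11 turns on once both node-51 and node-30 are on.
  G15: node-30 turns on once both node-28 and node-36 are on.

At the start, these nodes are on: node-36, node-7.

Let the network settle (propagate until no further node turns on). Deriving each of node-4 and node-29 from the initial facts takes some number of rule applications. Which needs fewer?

node-4

node-4: node-7 is on, so node-4 turns on (G6). [1 rule application]
node-29: node-7 is on, so node-4 turns on (G6). G3: node-36 and node-4 on → node-39 on. G9: node-4 and node-7 on → node-45 on. node-4 and node-45 are on, so node-51 turns on (G2). G4: node-36 and node-39 on → node-28 on. node-28 and node-36 are on, so node-30 turns on (G15). G14: node-51 and node-30 on → node-11 on. node-11, node-7, and node-4 are on, so node-29 turns on (G10). [8 rule applications]
node-4 needs fewer.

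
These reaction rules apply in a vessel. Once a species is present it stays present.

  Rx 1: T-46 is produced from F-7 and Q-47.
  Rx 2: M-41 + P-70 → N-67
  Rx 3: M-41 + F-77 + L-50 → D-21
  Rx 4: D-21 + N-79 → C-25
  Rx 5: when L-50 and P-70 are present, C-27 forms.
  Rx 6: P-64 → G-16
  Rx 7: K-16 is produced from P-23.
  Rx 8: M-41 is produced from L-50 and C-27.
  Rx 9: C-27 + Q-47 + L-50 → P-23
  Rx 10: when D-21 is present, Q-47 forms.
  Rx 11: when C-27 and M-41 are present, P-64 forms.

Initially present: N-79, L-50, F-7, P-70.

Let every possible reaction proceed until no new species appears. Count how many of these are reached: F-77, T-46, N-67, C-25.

1

L-50 and P-70 present → C-27 forms (Rx 5).
L-50 and C-27 present → M-41 forms (Rx 8).
M-41 and P-70 present → N-67 forms (Rx 2).
No rule produces F-77, and it is not given.
T-46 would need F-7 and Q-47 (Rx 1), but Q-47 never forms.
N-67: reached.
C-25 would need D-21 and N-79 (Rx 4), but D-21 never forms.
Reached: N-67 — 1 of the 4.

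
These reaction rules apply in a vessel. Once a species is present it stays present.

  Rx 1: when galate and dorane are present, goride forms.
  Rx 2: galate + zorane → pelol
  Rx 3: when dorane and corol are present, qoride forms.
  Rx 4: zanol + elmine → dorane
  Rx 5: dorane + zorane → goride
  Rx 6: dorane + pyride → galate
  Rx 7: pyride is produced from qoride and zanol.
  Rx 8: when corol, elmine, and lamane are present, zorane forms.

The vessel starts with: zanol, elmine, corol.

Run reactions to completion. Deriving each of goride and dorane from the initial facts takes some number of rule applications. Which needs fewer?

dorane

dorane: zanol and elmine present → dorane forms (Rx 4). [1 rule application]
goride: zanol and elmine present → dorane forms (Rx 4). dorane and corol present → qoride forms (Rx 3). qoride and zanol present → pyride forms (Rx 7). dorane and pyride present → galate forms (Rx 6). galate and dorane present → goride forms (Rx 1). [5 rule applications]
dorane needs fewer.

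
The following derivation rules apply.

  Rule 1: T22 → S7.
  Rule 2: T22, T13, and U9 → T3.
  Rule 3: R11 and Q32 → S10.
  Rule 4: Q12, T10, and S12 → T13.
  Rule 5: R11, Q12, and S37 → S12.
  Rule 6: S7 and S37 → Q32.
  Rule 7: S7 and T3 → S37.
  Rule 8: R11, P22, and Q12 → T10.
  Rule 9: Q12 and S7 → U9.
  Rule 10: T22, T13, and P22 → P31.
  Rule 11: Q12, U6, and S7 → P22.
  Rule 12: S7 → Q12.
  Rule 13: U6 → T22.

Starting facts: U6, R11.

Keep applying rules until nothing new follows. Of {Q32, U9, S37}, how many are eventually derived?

1

From U6, Rule 13 gives T22.
T22 holds, so S7 follows (Rule 1).
S7 holds, so Q12 follows (Rule 12).
From Q12 and S7, Rule 9 gives U9.
Q32 would need S7 and S37 (Rule 6), but S37 is never established.
U9: reached.
S37 would need S7 and T3 (Rule 7), but T3 is never established.
Reached: U9 — 1 of the 3.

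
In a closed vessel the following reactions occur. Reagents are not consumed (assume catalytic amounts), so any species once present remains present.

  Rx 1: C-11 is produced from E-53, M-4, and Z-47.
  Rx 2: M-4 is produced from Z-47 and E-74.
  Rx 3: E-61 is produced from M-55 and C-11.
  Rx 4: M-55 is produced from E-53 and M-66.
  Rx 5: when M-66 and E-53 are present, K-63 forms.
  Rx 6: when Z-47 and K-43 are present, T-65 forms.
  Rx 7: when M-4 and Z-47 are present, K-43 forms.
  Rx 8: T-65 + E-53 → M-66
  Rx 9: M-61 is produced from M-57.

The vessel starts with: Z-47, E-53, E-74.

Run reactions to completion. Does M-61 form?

No

M-61 would need M-57 (Rx 9), but M-57 never forms.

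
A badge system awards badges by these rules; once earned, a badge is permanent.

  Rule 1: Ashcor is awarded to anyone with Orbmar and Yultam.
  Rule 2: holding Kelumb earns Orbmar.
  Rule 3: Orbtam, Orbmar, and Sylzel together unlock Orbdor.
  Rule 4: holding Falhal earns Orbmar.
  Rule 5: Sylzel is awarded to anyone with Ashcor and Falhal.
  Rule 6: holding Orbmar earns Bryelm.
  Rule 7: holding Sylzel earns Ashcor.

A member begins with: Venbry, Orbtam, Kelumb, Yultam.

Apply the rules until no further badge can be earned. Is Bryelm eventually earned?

With Kelumb, Orbmar is earned (Rule 2).
With Orbmar, Bryelm is earned (Rule 6).

Yes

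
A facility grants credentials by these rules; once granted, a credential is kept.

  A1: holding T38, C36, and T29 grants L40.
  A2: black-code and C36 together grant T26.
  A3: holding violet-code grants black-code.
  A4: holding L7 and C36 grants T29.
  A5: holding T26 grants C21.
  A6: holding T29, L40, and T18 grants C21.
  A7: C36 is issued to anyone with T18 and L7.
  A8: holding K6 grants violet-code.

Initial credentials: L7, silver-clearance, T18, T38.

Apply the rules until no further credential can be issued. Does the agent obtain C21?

Holding T18 and L7 grants C36 (A7).
Holding L7 and C36 grants T29 (A4).
Holding T38, C36, and T29 grants L40 (A1).
Holding T29, L40, and T18 grants C21 (A6).

Yes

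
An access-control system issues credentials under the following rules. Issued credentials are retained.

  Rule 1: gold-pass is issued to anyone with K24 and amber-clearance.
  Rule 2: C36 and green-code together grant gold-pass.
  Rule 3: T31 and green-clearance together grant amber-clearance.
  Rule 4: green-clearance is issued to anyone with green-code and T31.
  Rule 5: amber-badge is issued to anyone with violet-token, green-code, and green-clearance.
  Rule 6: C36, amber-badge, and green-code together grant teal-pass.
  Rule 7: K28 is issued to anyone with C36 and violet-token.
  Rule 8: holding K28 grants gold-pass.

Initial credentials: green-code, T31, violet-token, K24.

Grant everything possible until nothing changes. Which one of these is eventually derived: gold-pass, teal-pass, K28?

Holding green-code and T31 grants green-clearance (Rule 4).
Holding T31 and green-clearance grants amber-clearance (Rule 3).
Holding K24 and amber-clearance grants gold-pass (Rule 1).
teal-pass would need C36, amber-badge, and green-code (Rule 6), but C36 is never granted. K28 would need C36 and violet-token (Rule 7), but C36 is never granted.

gold-pass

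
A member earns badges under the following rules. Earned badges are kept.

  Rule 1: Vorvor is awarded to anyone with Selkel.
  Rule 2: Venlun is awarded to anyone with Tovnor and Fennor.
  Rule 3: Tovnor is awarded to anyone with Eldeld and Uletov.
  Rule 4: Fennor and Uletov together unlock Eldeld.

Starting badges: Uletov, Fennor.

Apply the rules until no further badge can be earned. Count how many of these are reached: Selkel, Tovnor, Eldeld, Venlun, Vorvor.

With Fennor and Uletov, Eldeld is earned (Rule 4).
With Eldeld and Uletov, Tovnor is earned (Rule 3).
With Tovnor and Fennor, Venlun is earned (Rule 2).
No rule produces Selkel, and it is not given.
Tovnor: reached.
Eldeld: reached.
Venlun: reached.
Vorvor would need Selkel (Rule 1), but Selkel is never earned.
Reached: Tovnor, Eldeld, and Venlun — 3 of the 5.

3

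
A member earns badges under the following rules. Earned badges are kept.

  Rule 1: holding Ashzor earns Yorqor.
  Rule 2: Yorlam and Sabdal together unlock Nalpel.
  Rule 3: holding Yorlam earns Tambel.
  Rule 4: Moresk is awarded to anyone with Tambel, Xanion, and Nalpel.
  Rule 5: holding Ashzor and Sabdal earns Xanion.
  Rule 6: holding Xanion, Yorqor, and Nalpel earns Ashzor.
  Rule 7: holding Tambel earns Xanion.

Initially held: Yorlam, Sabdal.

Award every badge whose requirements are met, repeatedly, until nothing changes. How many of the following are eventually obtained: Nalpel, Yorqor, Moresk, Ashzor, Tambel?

With Yorlam and Sabdal, Nalpel is earned (Rule 2).
With Yorlam, Tambel is earned (Rule 3).
With Tambel, Xanion is earned (Rule 7).
With Tambel, Xanion, and Nalpel, Moresk is earned (Rule 4).
Nalpel: reached.
Yorqor would need Ashzor (Rule 1), but Ashzor is never earned.
Moresk: reached.
Ashzor would need Xanion, Yorqor, and Nalpel (Rule 6), but Yorqor is never earned.
Tambel: reached.
Reached: Nalpel, Moresk, and Tambel — 3 of the 5.

3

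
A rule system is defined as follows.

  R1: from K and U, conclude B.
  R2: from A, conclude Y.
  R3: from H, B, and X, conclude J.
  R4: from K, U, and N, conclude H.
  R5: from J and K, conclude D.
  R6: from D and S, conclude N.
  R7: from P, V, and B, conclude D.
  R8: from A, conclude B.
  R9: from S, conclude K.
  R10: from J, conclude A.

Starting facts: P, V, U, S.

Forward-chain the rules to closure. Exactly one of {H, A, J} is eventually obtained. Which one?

H

From S, R9 gives K.
K and U hold, so B follows (R1).
P, V, and B hold, so D follows (R7).
From D and S, R6 gives N.
From K, U, and N, R4 gives H.
A would need J (R10), but J is never established. J would need H, B, and X (R3), but X is never established.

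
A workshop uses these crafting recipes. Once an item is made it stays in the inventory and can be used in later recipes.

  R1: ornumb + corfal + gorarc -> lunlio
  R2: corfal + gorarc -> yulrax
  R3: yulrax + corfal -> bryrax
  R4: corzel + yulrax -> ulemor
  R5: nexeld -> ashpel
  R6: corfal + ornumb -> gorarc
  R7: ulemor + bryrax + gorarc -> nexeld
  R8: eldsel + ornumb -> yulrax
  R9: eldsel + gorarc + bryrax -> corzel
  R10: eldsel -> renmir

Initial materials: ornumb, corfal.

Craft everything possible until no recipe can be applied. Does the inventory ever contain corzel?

No

corzel would need eldsel, gorarc, and bryrax (R9), but eldsel is never obtained.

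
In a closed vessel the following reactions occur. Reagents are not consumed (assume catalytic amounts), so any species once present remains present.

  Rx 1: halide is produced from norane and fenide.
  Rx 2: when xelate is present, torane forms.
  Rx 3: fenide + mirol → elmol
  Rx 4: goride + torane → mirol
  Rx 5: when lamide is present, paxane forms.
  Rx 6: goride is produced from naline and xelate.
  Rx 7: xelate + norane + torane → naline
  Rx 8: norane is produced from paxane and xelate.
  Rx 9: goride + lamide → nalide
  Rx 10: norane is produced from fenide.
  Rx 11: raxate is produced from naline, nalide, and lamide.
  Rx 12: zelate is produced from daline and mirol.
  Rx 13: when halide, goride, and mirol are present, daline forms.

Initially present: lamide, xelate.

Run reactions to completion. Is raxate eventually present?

lamide present → paxane forms (Rx 5).
xelate present → torane forms (Rx 2).
paxane and xelate present → norane forms (Rx 8).
xelate, norane, and torane present → naline forms (Rx 7).
naline and xelate present → goride forms (Rx 6).
goride and lamide present → nalide forms (Rx 9).
naline, nalide, and lamide present → raxate forms (Rx 11).

Yes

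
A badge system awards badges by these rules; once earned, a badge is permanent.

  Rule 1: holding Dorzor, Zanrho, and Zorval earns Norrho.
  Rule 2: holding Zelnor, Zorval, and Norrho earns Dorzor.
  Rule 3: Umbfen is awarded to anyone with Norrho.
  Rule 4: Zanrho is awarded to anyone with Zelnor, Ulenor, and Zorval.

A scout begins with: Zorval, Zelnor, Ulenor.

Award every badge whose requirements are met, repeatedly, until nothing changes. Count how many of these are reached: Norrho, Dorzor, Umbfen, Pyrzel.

0

Norrho would need Dorzor, Zanrho, and Zorval (Rule 1), but Dorzor is never earned.
Dorzor would need Zelnor, Zorval, and Norrho (Rule 2), but Norrho is never earned.
Umbfen would need Norrho (Rule 3), but Norrho is never earned.
No rule produces Pyrzel, and it is not given.
None of the 4 are reached.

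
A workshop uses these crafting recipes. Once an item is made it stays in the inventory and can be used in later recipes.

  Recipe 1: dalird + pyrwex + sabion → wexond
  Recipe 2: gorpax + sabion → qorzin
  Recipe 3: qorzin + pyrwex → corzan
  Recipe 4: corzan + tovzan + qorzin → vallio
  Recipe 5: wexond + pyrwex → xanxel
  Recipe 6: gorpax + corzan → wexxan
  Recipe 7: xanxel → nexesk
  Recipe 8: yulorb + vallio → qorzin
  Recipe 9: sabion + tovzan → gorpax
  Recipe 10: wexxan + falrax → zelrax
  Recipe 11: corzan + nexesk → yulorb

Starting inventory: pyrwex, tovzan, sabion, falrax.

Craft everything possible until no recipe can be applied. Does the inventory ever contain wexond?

wexond would need dalird, pyrwex, and sabion (Recipe 1), but dalird is never obtained.

No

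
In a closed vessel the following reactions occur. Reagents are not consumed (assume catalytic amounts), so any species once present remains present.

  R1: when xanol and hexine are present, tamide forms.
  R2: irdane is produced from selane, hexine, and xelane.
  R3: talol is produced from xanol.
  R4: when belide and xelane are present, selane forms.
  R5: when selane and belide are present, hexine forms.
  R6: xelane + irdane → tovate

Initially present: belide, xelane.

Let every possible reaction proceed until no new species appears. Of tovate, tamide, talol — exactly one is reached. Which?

belide and xelane present → selane forms (R4).
selane and belide present → hexine forms (R5).
selane, hexine, and xelane present → irdane forms (R2).
xelane and irdane present → tovate forms (R6).
tamide would need xanol and hexine (R1), but xanol never forms. talol would need xanol (R3), but xanol never forms.

tovate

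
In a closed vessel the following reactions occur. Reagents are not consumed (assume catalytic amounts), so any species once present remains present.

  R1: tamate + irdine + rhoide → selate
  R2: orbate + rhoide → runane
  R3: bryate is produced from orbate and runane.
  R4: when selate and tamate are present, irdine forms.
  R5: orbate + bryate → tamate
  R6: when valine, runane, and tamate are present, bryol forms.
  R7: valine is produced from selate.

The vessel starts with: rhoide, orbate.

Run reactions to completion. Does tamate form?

Yes

orbate and rhoide present → runane forms (R2).
orbate and runane present → bryate forms (R3).
orbate and bryate present → tamate forms (R5).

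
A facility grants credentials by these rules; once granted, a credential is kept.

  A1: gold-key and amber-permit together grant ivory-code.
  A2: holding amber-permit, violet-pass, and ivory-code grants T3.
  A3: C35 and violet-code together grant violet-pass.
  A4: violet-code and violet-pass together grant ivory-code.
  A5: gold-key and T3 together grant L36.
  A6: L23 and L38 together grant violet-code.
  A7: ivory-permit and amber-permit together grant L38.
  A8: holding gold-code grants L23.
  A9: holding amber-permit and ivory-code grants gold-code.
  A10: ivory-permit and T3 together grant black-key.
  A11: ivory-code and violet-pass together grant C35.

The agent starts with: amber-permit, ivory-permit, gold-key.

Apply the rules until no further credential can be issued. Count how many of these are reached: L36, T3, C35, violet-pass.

0

L36 would need gold-key and T3 (A5), but T3 is never granted.
T3 would need amber-permit, violet-pass, and ivory-code (A2), but violet-pass is never granted.
C35 would need ivory-code and violet-pass (A11), but violet-pass is never granted.
violet-pass would need C35 and violet-code (A3), but C35 is never granted.
None of the 4 are reached.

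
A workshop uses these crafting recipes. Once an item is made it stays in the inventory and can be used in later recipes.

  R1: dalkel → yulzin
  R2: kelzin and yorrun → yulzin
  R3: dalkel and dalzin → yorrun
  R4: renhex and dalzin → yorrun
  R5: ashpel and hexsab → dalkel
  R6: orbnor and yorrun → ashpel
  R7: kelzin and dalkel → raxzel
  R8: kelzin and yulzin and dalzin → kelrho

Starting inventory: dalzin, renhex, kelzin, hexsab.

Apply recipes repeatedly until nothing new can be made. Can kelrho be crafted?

Using R4, renhex and dalzin make yorrun.
kelzin and yorrun → yulzin (R2).
Using R8, kelzin, yulzin, and dalzin make kelrho.

Yes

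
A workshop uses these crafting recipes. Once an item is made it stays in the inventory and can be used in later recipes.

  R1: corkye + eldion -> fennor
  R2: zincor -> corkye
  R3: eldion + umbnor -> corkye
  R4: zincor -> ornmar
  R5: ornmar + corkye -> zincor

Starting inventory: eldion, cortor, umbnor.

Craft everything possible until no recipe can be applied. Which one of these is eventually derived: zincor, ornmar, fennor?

fennor

Using R3, eldion and umbnor make corkye.
Using R1, corkye and eldion make fennor.
ornmar would need zincor (R4), but zincor is never obtained. zincor would need ornmar and corkye (R5), but ornmar is never obtained.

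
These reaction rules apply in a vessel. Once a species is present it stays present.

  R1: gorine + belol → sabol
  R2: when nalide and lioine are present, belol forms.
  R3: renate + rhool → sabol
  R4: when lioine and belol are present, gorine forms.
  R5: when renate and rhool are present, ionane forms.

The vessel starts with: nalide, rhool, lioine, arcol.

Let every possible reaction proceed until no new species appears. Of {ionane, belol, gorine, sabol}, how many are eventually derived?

nalide and lioine present → belol forms (R2).
lioine and belol present → gorine forms (R4).
gorine and belol present → sabol forms (R1).
ionane would need renate and rhool (R5), but renate never forms.
belol: reached.
gorine: reached.
sabol: reached.
Reached: belol, gorine, and sabol — 3 of the 4.

3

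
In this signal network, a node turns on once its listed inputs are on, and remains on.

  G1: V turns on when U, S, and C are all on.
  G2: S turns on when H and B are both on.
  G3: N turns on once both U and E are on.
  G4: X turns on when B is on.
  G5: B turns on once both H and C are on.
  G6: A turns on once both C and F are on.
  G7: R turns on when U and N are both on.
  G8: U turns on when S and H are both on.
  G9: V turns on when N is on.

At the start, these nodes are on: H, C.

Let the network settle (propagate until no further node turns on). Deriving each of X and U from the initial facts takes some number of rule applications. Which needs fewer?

X: H and C are on, so B turns on (G5). G4: B on → X on. [2 rule applications]
U: H and C are on, so B turns on (G5). G2: H and B on → S on. G8: S and H on → U on. [3 rule applications]
X needs fewer.

X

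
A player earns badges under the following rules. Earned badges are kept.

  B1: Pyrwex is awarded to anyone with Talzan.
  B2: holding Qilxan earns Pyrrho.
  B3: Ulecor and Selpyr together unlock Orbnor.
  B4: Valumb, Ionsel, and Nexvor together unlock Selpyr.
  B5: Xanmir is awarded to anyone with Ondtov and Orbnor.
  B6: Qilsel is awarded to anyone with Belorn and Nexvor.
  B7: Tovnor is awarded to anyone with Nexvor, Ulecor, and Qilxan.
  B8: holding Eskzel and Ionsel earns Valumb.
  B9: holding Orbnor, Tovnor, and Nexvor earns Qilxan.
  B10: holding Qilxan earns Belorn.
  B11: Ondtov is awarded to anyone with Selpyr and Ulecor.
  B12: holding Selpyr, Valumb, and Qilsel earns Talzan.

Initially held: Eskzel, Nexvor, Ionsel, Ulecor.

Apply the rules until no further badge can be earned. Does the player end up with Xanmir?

Yes

With Eskzel and Ionsel, Valumb is earned (B8).
With Valumb, Ionsel, and Nexvor, Selpyr is earned (B4).
With Selpyr and Ulecor, Ondtov is earned (B11).
With Ulecor and Selpyr, Orbnor is earned (B3).
With Ondtov and Orbnor, Xanmir is earned (B5).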